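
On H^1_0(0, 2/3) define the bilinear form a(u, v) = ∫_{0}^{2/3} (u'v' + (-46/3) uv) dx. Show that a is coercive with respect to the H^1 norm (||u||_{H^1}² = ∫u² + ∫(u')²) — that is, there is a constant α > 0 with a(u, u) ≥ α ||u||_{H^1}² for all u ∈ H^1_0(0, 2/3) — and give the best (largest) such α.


α = (-184 + 27*π^2)/(3*(4 + 9*π^2))

Coercivity of a(·,·) on H^1_0(0, 2/3) means a(u, u) ≥ α ||u||_{H^1}² for every u ∈ H^1_0.
The interval has length L = 2/3, and Poincaré/coercivity depend only on L. Here a(u, u) = ∫(u')² + (-46/3)·∫u².
Here c = -46/3 < 0 with |c| < (π/L)² = 9*π^2/4, so coercivity still holds. The condition a(u,u) ≥ α||u||_{H^1}² reads (1−α)∫(u')² ≥ (α−c)∫u². Any admissible α is ≤ 1 (rapidly oscillating u have ∫u²/∫(u')² → 0), and α = 1 would force 0 ≥ (1−c)∫u², impossible since c < 1; so 1−α > 0. By the sharp Poincaré inequality on H^1_0 of an interval of length L, ∫(u')² ≥ (π/L)²∫u² with equality for the first sine mode sin(π(x−x₀)/L) (x₀ the left endpoint), so the inequality holds for all u iff (1−α)(π/L)² ≥ α − c, i.e. α ≤ ((π/L)² + c)/((π/L)² + 1) = (1 + c(L/π)²)/(1 + (L/π)²). (Direct route, valid since c ≤ 0: Poincaré gives c∫u² ≥ c(L/π)²∫(u')², so a(u,u) ≥ (1 + c(L/π)²)∫(u')², while ||u||_{H^1}² ≤ (1 + (L/π)²)∫(u')²; dividing yields the same α.) With (π/L)² = 9*π^2/4 and c = -46/3, the largest admissible constant is α = ((π/L)² + c)/((π/L)² + 1).
Simplifying, α = (-184 + 27*π^2)/(3*(4 + 9*π^2)).


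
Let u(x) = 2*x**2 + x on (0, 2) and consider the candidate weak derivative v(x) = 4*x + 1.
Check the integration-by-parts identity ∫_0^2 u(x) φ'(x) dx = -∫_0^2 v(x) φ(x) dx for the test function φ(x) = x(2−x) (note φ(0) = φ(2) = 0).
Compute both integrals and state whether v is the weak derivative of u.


LHS = -20/3, RHS = -20/3. Yes, v = u' weakly.

u(x) = 2*x**2 + x, classical derivative u'(x) = 4*x + 1.
φ(x) = x(2−x), so φ'(x) = 2 - 2*x.
Note φ(0) = φ(2) = 0, so the boundary term u·φ vanishes.
LHS = ∫_0^2 u(x) φ'(x) dx = ∫_0^2 (-4*x^3 + 2*x^2 + 2*x) dx. Term by term:
  ∫_0^2 -4*x^3 dx = -16;  ∫_0^2 2*x^2 dx = 16/3;  ∫_0^2 2*x dx = 4.
Sum: -16 + 16/3 + 4 = -20/3.
So LHS = -20/3.
∫_0^2 v(x) φ(x) dx = ∫_0^2 (-4*x^3 + 7*x^2 + 2*x) dx. Term by term:
  ∫_0^2 -4*x^3 dx = -16;  ∫_0^2 7*x^2 dx = 56/3;  ∫_0^2 2*x dx = 4.
Sum: -16 + 56/3 + 4 = 20/3.
So RHS = -∫_0^2 v(x) φ(x) dx = -20/3.
LHS = RHS, so the identity holds for this test φ.
Moreover u is smooth here and v(x) = u'(x) = 4*x + 1 pointwise, so the identity holds for every test function. Hence v is the weak derivative of u.


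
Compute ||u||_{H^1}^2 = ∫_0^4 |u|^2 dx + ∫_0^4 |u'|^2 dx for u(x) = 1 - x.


||u||_{H^1}^2 = 40/3

The H^1 norm (squared) on an interval (0, L) is
  ||u||_{H^1}^2 = ∫_0^L u(x)^2 dx + ∫_0^L u'(x)^2 dx.
Compute u'(x) = -1.
Then u(x)^2 = x**2 - 2*x + 1 and u'(x)^2 = 1.
Integrate each monomial from 0 to 4 using ∫_0^4 c·x^n dx = c·4^(n+1)/(n+1):
  ∫_0^4 u(x)^2 dx = ∫_0^4 (x^2 - 2*x + 1) dx. Term by term:
    ∫_0^4 x^2 dx = 64/3;  ∫_0^4 -2*x dx = -16;  ∫_0^4 1 dx = 4.
  Sum: 64/3 − 16 + 4 = 28/3.
  ∫_0^4 u'(x)^2 dx = ∫_0^4 (1) dx. Term by term:
    ∫_0^4 1 dx = 4.
Adding: ||u||_{H^1}^2 = 28/3 + 4 = 40/3.


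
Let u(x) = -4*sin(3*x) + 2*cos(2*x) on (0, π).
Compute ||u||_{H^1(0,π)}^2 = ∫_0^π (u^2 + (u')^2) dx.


||u||_{H^1(0,π)}^2 = -96 + 90*π

u'(x) = -4*sin(2*x) - 12*cos(3*x).
Expand u² and (u')² and integrate term by term on (0, π), using: for integers n ≥ 1, ∫_0^π sin²(nx) dx = ∫_0^π cos²(nx) dx = π/2; for n ≠ n', ∫_0^π sin(nx)sin(n'x) dx = ∫_0^π cos(nx)cos(n'x) dx = 0; and by product-to-sum, ∫_0^π sin(nx)cos(n'x) dx = ½∫_0^π [sin((n+n')x) + sin((n−n')x)] dx, which is 0 when n+n' is even and 2n/(n²−n'²) when n+n' is odd (it need not vanish on (0, π)).
  u² squared terms: (-4)²·∫sin(3x)² dx = 16·π/2 = 8*π;  (2)²·∫cos(2x)² dx = 4·π/2 = 2*π.
  u² cross terms: 2·(-4)·(2)·∫sin(3x)·cos(2x) dx = -16·(6/5) = -96/5.
  So ∫_0^π u² dx = 8*π + 2*π − 96/5 = -96/5 + 10*π.
  (u')² squared terms: (-12)²·∫cos(3x)² dx = 144·π/2 = 72*π;  (-4)²·∫sin(2x)² dx = 16·π/2 = 8*π.
  (u')² cross terms: 2·(-12)·(-4)·∫cos(3x)·sin(2x) dx = 96·(-4/5) = -384/5.
  So ∫_0^π (u')² dx = 72*π + 8*π − 384/5 = -384/5 + 80*π.
||u||_{H^1}^2 = (-96/5 + 10*π) + (-384/5 + 80*π) = -96 + 90*π.


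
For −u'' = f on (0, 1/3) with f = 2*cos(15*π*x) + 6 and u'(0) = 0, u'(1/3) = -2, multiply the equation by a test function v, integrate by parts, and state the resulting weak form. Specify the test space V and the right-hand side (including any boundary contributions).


V = H^1(0, 1/3) (v unrestricted at boundary; u is determined up to an additive constant); weak form: ∫_0^1/3 u'v' dx = ∫_0^1/3 (2*cos(15*π*x) + 6) v dx − 2·v(1/3) for all v ∈ V.

Multiply both sides by a test function v and integrate from 0 to 1/3:
  ∫_0^1/3 −u''(x) v(x) dx = ∫_0^1/3 f(x) v(x) dx.
Integrate the LHS by parts once:
  ∫_0^1/3 −u'' v dx = −[u'(x) v(x)]_0^1/3 + ∫_0^1/3 u'(x) v'(x) dx.
Thus ∫_0^1/3 u'(x) v'(x) dx = ∫_0^1/3 f(x) v(x) dx + [u'(x) v(x)]_0^1/3.
Choose V so that boundary terms are either known or forced to vanish.
u has inhomogeneous Neumann u'(0) = 0, u'(1/3) = -2. [u' v]_0^1/3 = (-2)·v(1/3) − (0)·v(0) = − 2·v(1/3). Take V = H^1(0, 1/3); boundary term becomes part of RHS.
Weak formulation: find u (satisfying any essential BC) such that ∫_0^1/3 u'(x) v'(x) dx = ∫_0^1/3 f v dx − 2·v(1/3) for all v ∈ V (Neumann data are natural BCs: they enter the RHS as boundary terms).
Substituting f(x) = 2*cos(15*π*x) + 6, the right-hand side is ∫_0^1/3 (2*cos(15*π*x) + 6) v dx − 2·v(1/3).
Compatibility check (pure Neumann): taking v ≡ 1 ∈ V gives 0 = ∫_0^1/3 f dx + (-2) − (0), i.e. ∫_0^1/3 f dx must equal u'(0) − u'(1/3) = 2. Indeed ∫_0^1/3 (2*cos(15*π*x) + 6) dx = 2, so the data are compatible. The solution is then unique only up to an additive constant (fix it e.g. by requiring ∫_0^1/3 u dx = 0).


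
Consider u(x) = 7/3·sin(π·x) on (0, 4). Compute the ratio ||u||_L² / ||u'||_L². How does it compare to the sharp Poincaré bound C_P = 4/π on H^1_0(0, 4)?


||u||_L² / ||u'||_L² = 1/π < C_P = 4/π.

u(x) = 7/3·sin(π·x), so u'(x) = 7*π*cos(π*x)/3.
Writing u(x) = A·sin(kπx/L) with A = 7/3 and k = 4, use ∫_0^L sin²(kπx/L) dx = L/2 and ∫_0^L cos²(kπx/L) dx = L/2.
u² = 49/9·sin²(π·x) and (u')² = 49*π^2/9·cos²(π·x), and each of sin², cos² integrates to L/2 = 2 over (0, 4).
∫_0^4 u² dx = 98/9, so ||u||_L² = 7*sqrt(2)/3.
∫_0^4 (u')² dx = 98*π^2/9, so ||u'||_L² = 7*sqrt(2)*π/3.
Ratio ||u||_L² / ||u'||_L² = 1/π.
Sharp Poincaré constant on H^1_0(0, 4) is C_P = L/π = 4/π, achieved by sin(π/4·x).
This is the k = 4 harmonic; the ratio L/(kπ) is strictly less than C_P = L/π, consistent with the sharp inequality ||u||_L² ≤ C_P ||u'||_L².


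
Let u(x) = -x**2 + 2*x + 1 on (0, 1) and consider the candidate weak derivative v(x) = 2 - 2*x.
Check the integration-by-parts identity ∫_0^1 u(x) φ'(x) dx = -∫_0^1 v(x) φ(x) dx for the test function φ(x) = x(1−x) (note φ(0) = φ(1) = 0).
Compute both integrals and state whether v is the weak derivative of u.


LHS = -1/6, RHS = -1/6. Yes, v = u' weakly.

u(x) = -x**2 + 2*x + 1, classical derivative u'(x) = 2 - 2*x.
φ(x) = x(1−x), so φ'(x) = 1 - 2*x.
Note φ(0) = φ(1) = 0, so the boundary term u·φ vanishes.
LHS = ∫_0^1 u(x) φ'(x) dx = ∫_0^1 (2*x^3 - 5*x^2 + 1) dx. Term by term:
  ∫_0^1 2*x^3 dx = 1/2;  ∫_0^1 -5*x^2 dx = -5/3;  ∫_0^1 1 dx = 1.
Sum: 1/2 − 5/3 + 1 = -1/6.
So LHS = -1/6.
∫_0^1 v(x) φ(x) dx = ∫_0^1 (2*x^3 - 4*x^2 + 2*x) dx. Term by term:
  ∫_0^1 2*x^3 dx = 1/2;  ∫_0^1 -4*x^2 dx = -4/3;  ∫_0^1 2*x dx = 1.
Sum: 1/2 − 4/3 + 1 = 1/6.
So RHS = -∫_0^1 v(x) φ(x) dx = -1/6.
LHS = RHS, so the identity holds for this test φ.
Moreover u is smooth here and v(x) = u'(x) = 2 - 2*x pointwise, so the identity holds for every test function. Hence v is the weak derivative of u.


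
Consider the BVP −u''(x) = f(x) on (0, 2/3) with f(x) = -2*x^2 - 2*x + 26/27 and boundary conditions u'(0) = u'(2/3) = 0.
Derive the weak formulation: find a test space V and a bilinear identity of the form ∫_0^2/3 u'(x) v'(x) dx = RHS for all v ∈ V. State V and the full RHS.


V = H^1(0, 2/3) (no boundary constraint on v; u is determined up to an additive constant); weak form: ∫_0^2/3 u'v' dx = ∫_0^2/3 (-2*x^2 - 2*x + 26/27) v dx for all v ∈ V.

Multiply both sides by a test function v and integrate from 0 to 2/3:
  ∫_0^2/3 −u''(x) v(x) dx = ∫_0^2/3 f(x) v(x) dx.
Integrate the LHS by parts once:
  ∫_0^2/3 −u'' v dx = −[u'(x) v(x)]_0^2/3 + ∫_0^2/3 u'(x) v'(x) dx.
Thus ∫_0^2/3 u'(x) v'(x) dx = ∫_0^2/3 f(x) v(x) dx + [u'(x) v(x)]_0^2/3.
Choose V so that boundary terms are either known or forced to vanish.
u has homogeneous Neumann: u'(0) = u'(2/3) = 0. So [u' v]_0^2/3 = 0·v(2/3) − 0·v(0) = 0 for any v; take V = H^1(0, 2/3).
Weak formulation: find u (satisfying any essential BC) such that ∫_0^2/3 u'(x) v'(x) dx = ∫_0^2/3 f v dx for all v ∈ V (homogeneous Neumann, so boundary terms vanish).
Substituting f(x) = -2*x^2 - 2*x + 26/27, the right-hand side is ∫_0^2/3 (-2*x^2 - 2*x + 26/27) v dx.
Compatibility check (pure Neumann): taking v ≡ 1 ∈ V gives 0 = ∫_0^2/3 f dx + (0) − (0), i.e. ∫_0^2/3 f dx must equal u'(0) − u'(2/3) = 0. Indeed ∫_0^2/3 (-2*x^2 - 2*x + 26/27) dx = 0, so the data are compatible. The solution is then unique only up to an additive constant (fix it e.g. by requiring ∫_0^2/3 u dx = 0).


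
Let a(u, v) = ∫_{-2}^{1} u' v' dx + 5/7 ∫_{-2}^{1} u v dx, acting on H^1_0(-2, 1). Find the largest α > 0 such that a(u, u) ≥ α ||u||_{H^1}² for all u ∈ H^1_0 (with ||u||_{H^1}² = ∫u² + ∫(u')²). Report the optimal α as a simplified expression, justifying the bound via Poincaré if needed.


α = (45/7 + π^2)/(9 + π^2)

Coercivity of a(·,·) on H^1_0(-2, 1) means a(u, u) ≥ α ||u||_{H^1}² for every u ∈ H^1_0.
The interval has length L = 3, and Poincaré/coercivity depend only on L. Here a(u, u) = ∫(u')² + (5/7)·∫u².
Here 0 < c = 5/7 < 1. The condition a(u,u) ≥ α||u||_{H^1}² reads (1−α)∫(u')² ≥ (α−c)∫u². Any admissible α is ≤ 1 (rapidly oscillating u have ∫u²/∫(u')² → 0), and α = 1 would force 0 ≥ (1−c)∫u², impossible since c < 1; so 1−α > 0. By the sharp Poincaré inequality on H^1_0 of an interval of length L, ∫(u')² ≥ (π/L)²∫u² with equality for the first sine mode sin(π(x−x₀)/L) (x₀ the left endpoint), so the inequality holds for all u iff (1−α)(π/L)² ≥ α − c, i.e. α ≤ ((π/L)² + c)/((π/L)² + 1) = (1 + c(L/π)²)/(1 + (L/π)²). With (π/L)² = π^2/9 and c = 5/7, the largest admissible constant is α = ((π/L)² + c)/((π/L)² + 1).
Simplifying, α = (45/7 + π^2)/(9 + π^2).


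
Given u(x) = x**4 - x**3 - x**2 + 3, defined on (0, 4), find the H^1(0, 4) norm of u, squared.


||u||_{H^1}^2 = 2092252/63

The H^1 norm (squared) on an interval (0, L) is
  ||u||_{H^1}^2 = ∫_0^L u(x)^2 dx + ∫_0^L u'(x)^2 dx.
Compute u'(x) = 4*x**3 - 3*x**2 - 2*x.
Then u(x)^2 = x**8 - 2*x**7 - x**6 + 2*x**5 + 7*x**4 - 6*x**3 - 6*x**2 + 9 and u'(x)^2 = 16*x**6 - 24*x**5 - 7*x**4 + 12*x**3 + 4*x**2.
Integrate each monomial from 0 to 4 using ∫_0^4 c·x^n dx = c·4^(n+1)/(n+1):
  ∫_0^4 u(x)^2 dx = ∫_0^4 (x^8 - 2*x^7 - x^6 + 2*x^5 + 7*x^4 - 6*x^3 - 6*x^2 + 9) dx. Term by term:
    ∫_0^4 x^8 dx = 262144/9;  ∫_0^4 -2*x^7 dx = -16384;  ∫_0^4 -x^6 dx = -16384/7;
    ∫_0^4 2*x^5 dx = 4096/3;  ∫_0^4 7*x^4 dx = 7168/5;  ∫_0^4 -6*x^3 dx = -384;
    ∫_0^4 -6*x^2 dx = -128;  ∫_0^4 9 dx = 36.
  Sum: 262144/9 − 16384 − 16384/7 + 4096/3 + 7168/5 − 384 − 128 + 36 = 4008524/315.
  ∫_0^4 u'(x)^2 dx = ∫_0^4 (16*x^6 - 24*x^5 - 7*x^4 + 12*x^3 + 4*x^2) dx. Term by term:
    ∫_0^4 16*x^6 dx = 262144/7;  ∫_0^4 -24*x^5 dx = -16384;  ∫_0^4 -7*x^4 dx = -7168/5;
    ∫_0^4 12*x^3 dx = 768;  ∫_0^4 4*x^2 dx = 256/3.
  Sum: 262144/7 − 16384 − 7168/5 + 768 + 256/3 = 2150912/105.
Adding: ||u||_{H^1}^2 = 4008524/315 + 2150912/105 = 2092252/63.


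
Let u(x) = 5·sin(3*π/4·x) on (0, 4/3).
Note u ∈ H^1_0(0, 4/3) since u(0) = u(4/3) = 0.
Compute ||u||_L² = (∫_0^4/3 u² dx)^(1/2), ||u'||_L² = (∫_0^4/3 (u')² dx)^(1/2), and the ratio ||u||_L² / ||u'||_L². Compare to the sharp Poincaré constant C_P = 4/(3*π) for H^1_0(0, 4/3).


||u||_L² / ||u'||_L² = 4/(3*π) = C_P.

u(x) = 5·sin(3*π/4·x), so u'(x) = 15*π*cos(3*π*x/4)/4.
Writing u(x) = A·sin(kπx/L) with A = 5 and k = 1, use ∫_0^L sin²(kπx/L) dx = L/2 and ∫_0^L cos²(kπx/L) dx = L/2.
u² = 25·sin²(3*π/4·x) and (u')² = 225*π^2/16·cos²(3*π/4·x), and each of sin², cos² integrates to L/2 = 2/3 over (0, 4/3).
∫_0^4/3 u² dx = 50/3, so ||u||_L² = 5*sqrt(6)/3.
∫_0^4/3 (u')² dx = 75*π^2/8, so ||u'||_L² = 5*sqrt(6)*π/4.
Ratio ||u||_L² / ||u'||_L² = 4/(3*π).
Sharp Poincaré constant on H^1_0(0, 4/3) is C_P = L/π = 4/(3*π), achieved by sin(3*π/4·x).
This is the k = 1 eigenfunction (up to amplitude), so the ratio equals the sharp Poincaré constant exactly.


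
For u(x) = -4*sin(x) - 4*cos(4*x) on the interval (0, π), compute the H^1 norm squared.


||u||_{H^1(0,π)}^2 = -1088/15 + 152*π

u'(x) = 16*sin(4*x) - 4*cos(x).
Expand u² and (u')² and integrate term by term on (0, π), using: for integers n ≥ 1, ∫_0^π sin²(nx) dx = ∫_0^π cos²(nx) dx = π/2; for n ≠ n', ∫_0^π sin(nx)sin(n'x) dx = ∫_0^π cos(nx)cos(n'x) dx = 0; and by product-to-sum, ∫_0^π sin(nx)cos(n'x) dx = ½∫_0^π [sin((n+n')x) + sin((n−n')x)] dx, which is 0 when n+n' is even and 2n/(n²−n'²) when n+n' is odd (it need not vanish on (0, π)).
  u² squared terms: (-4)²·∫cos(4x)² dx = 16·π/2 = 8*π;  (-4)²·∫sin(x)² dx = 16·π/2 = 8*π.
  u² cross terms: 2·(-4)·(-4)·∫cos(4x)·sin(x) dx = 32·(-2/15) = -64/15.
  So ∫_0^π u² dx = 8*π + 8*π − 64/15 = -64/15 + 16*π.
  (u')² squared terms: (-4)²·∫cos(x)² dx = 16·π/2 = 8*π;  (16)²·∫sin(4x)² dx = 256·π/2 = 128*π.
  (u')² cross terms: 2·(-4)·(16)·∫cos(x)·sin(4x) dx = -128·(8/15) = -1024/15.
  So ∫_0^π (u')² dx = 8*π + 128*π − 1024/15 = -1024/15 + 136*π.
||u||_{H^1}^2 = (-64/15 + 16*π) + (-1024/15 + 136*π) = -1088/15 + 152*π.


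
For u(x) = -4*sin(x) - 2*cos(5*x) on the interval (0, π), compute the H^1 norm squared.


||u||_{H^1(0,π)}^2 = 68*π

u'(x) = 10*sin(5*x) - 4*cos(x).
Expand u² and (u')² and integrate term by term on (0, π), using: for integers n ≥ 1, ∫_0^π sin²(nx) dx = ∫_0^π cos²(nx) dx = π/2; for n ≠ n', ∫_0^π sin(nx)sin(n'x) dx = ∫_0^π cos(nx)cos(n'x) dx = 0; and by product-to-sum, ∫_0^π sin(nx)cos(n'x) dx = ½∫_0^π [sin((n+n')x) + sin((n−n')x)] dx, which is 0 when n+n' is even and 2n/(n²−n'²) when n+n' is odd (it need not vanish on (0, π)).
  u² squared terms: (-4)²·∫sin(x)² dx = 16·π/2 = 8*π;  (-2)²·∫cos(5x)² dx = 4·π/2 = 2*π.
  u² cross terms: 2·(-4)·(-2)·∫sin(x)·cos(5x) dx = 16·(0) = 0.
  So ∫_0^π u² dx = 8*π + 2*π + 0 = 10*π.
  (u')² squared terms: (-4)²·∫cos(x)² dx = 16·π/2 = 8*π;  (10)²·∫sin(5x)² dx = 100·π/2 = 50*π.
  (u')² cross terms: 2·(-4)·(10)·∫cos(x)·sin(5x) dx = -80·(0) = 0.
  So ∫_0^π (u')² dx = 8*π + 50*π + 0 = 58*π.
||u||_{H^1}^2 = (10*π) + (58*π) = 68*π.


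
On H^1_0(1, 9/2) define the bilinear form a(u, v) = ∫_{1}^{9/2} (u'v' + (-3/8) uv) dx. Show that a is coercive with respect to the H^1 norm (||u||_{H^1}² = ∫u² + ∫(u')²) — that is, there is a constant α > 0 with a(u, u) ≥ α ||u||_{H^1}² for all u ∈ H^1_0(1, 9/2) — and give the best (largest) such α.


α = (-147 + 32*π^2)/(8*(4*π^2 + 49))

Coercivity of a(·,·) on H^1_0(1, 9/2) means a(u, u) ≥ α ||u||_{H^1}² for every u ∈ H^1_0.
The interval has length L = 7/2, and Poincaré/coercivity depend only on L. Here a(u, u) = ∫(u')² + (-3/8)·∫u².
Here c = -3/8 < 0 with |c| < (π/L)² = 4*π^2/49, so coercivity still holds. The condition a(u,u) ≥ α||u||_{H^1}² reads (1−α)∫(u')² ≥ (α−c)∫u². Any admissible α is ≤ 1 (rapidly oscillating u have ∫u²/∫(u')² → 0), and α = 1 would force 0 ≥ (1−c)∫u², impossible since c < 1; so 1−α > 0. By the sharp Poincaré inequality on H^1_0 of an interval of length L, ∫(u')² ≥ (π/L)²∫u² with equality for the first sine mode sin(π(x−x₀)/L) (x₀ the left endpoint), so the inequality holds for all u iff (1−α)(π/L)² ≥ α − c, i.e. α ≤ ((π/L)² + c)/((π/L)² + 1) = (1 + c(L/π)²)/(1 + (L/π)²). (Direct route, valid since c ≤ 0: Poincaré gives c∫u² ≥ c(L/π)²∫(u')², so a(u,u) ≥ (1 + c(L/π)²)∫(u')², while ||u||_{H^1}² ≤ (1 + (L/π)²)∫(u')²; dividing yields the same α.) With (π/L)² = 4*π^2/49 and c = -3/8, the largest admissible constant is α = ((π/L)² + c)/((π/L)² + 1).
Simplifying, α = (-147 + 32*π^2)/(8*(4*π^2 + 49)).


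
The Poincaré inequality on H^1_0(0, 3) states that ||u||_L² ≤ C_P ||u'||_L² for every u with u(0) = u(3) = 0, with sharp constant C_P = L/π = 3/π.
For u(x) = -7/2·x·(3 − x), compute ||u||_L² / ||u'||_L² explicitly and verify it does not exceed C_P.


||u||_L² / ||u'||_L² = 3*sqrt(10)/10 < C_P = 3/π.

u(x) = -7/2·x·(3 − x), so u'(x) = 7*x - 21/2.
u(x) = -7/2·x·(3 − x) vanishes at x = 0 and x = 3, so u ∈ H^1_0(0, 3). Differentiate via the product rule and integrate the resulting polynomials term by term.
  ∫_0^3 u² dx = ∫_0^3 (49*x^4/4 - 147*x^3/2 + 441*x^2/4) dx. Term by term:
    ∫_0^3 49*x^4/4 dx = 11907/20;  ∫_0^3 -147*x^3/2 dx = -11907/8;  ∫_0^3 441*x^2/4 dx = 3969/4.
  Sum: 11907/20 − 11907/8 + 3969/4 = 3969/40.
  ∫_0^3 (u')² dx = ∫_0^3 (49*x^2 - 147*x + 441/4) dx. Term by term:
    ∫_0^3 49*x^2 dx = 441;  ∫_0^3 -147*x dx = -1323/2;  ∫_0^3 441/4 dx = 1323/4.
  Sum: 441 − 1323/2 + 1323/4 = 441/4.
∫_0^3 u² dx = 3969/40, so ||u||_L² = 63*sqrt(10)/20.
∫_0^3 (u')² dx = 441/4, so ||u'||_L² = 21/2.
Ratio ||u||_L² / ||u'||_L² = 3*sqrt(10)/10.
Sharp Poincaré constant on H^1_0(0, 3) is C_P = L/π = 3/π, achieved by sin(π/3·x).
A polynomial bump cannot attain the sharp Poincaré constant (only the first sine eigenfunction does), so the ratio is strictly less than C_P, consistent with ||u||_L² ≤ C_P ||u'||_L².


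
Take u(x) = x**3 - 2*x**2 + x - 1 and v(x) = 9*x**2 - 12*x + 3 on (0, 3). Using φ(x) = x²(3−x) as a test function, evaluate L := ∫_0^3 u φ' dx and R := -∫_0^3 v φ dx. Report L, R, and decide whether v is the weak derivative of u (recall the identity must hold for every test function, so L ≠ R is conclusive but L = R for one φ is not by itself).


LHS = -621/20, RHS = -1863/20. No, v is not the weak derivative of u.

u(x) = x**3 - 2*x**2 + x - 1, classical derivative u'(x) = 3*x**2 - 4*x + 1.
φ(x) = x²(3−x), so φ'(x) = 3*x*(2 - x).
Note φ(0) = φ(3) = 0, so the boundary term u·φ vanishes.
LHS = ∫_0^3 u(x) φ'(x) dx = ∫_0^3 (-3*x^5 + 12*x^4 - 15*x^3 + 9*x^2 - 6*x) dx. Term by term:
  ∫_0^3 -3*x^5 dx = -729/2;  ∫_0^3 12*x^4 dx = 2916/5;  ∫_0^3 -15*x^3 dx = -1215/4;
  ∫_0^3 9*x^2 dx = 81;  ∫_0^3 -6*x dx = -27.
Sum: -729/2 + 2916/5 − 1215/4 + 81 − 27 = -621/20.
So LHS = -621/20.
∫_0^3 v(x) φ(x) dx = ∫_0^3 (-9*x^5 + 39*x^4 - 39*x^3 + 9*x^2) dx. Term by term:
  ∫_0^3 -9*x^5 dx = -2187/2;  ∫_0^3 39*x^4 dx = 9477/5;  ∫_0^3 -39*x^3 dx = -3159/4;
  ∫_0^3 9*x^2 dx = 81.
Sum: -2187/2 + 9477/5 − 3159/4 + 81 = 1863/20.
So RHS = -∫_0^3 v(x) φ(x) dx = -1863/20.
LHS − RHS = 621/10 ≠ 0, so the identity fails.
(For a valid weak derivative the identity must hold for EVERY test function, in particular this one. The failure shows v is NOT the weak derivative of u.)
Correct weak derivative would be u'(x) = 3*x**2 - 4*x + 1.


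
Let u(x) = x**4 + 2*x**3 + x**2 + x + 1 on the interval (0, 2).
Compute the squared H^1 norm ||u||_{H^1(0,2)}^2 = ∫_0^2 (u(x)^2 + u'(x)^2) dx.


||u||_{H^1}^2 = 554224/315

The H^1 norm (squared) on an interval (0, L) is
  ||u||_{H^1}^2 = ∫_0^L u(x)^2 dx + ∫_0^L u'(x)^2 dx.
Compute u'(x) = 4*x**3 + 6*x**2 + 2*x + 1.
Then u(x)^2 = x**8 + 4*x**7 + 6*x**6 + 6*x**5 + 7*x**4 + 6*x**3 + 3*x**2 + 2*x + 1 and u'(x)^2 = 16*x**6 + 48*x**5 + 52*x**4 + 32*x**3 + 16*x**2 + 4*x + 1.
Integrate each monomial from 0 to 2 using ∫_0^2 c·x^n dx = c·2^(n+1)/(n+1):
  ∫_0^2 u(x)^2 dx = ∫_0^2 (x^8 + 4*x^7 + 6*x^6 + 6*x^5 + 7*x^4 + 6*x^3 + 3*x^2 + 2*x + 1) dx. Term by term:
    ∫_0^2 x^8 dx = 512/9;  ∫_0^2 4*x^7 dx = 128;  ∫_0^2 6*x^6 dx = 768/7;
    ∫_0^2 6*x^5 dx = 64;  ∫_0^2 7*x^4 dx = 224/5;  ∫_0^2 6*x^3 dx = 24;
    ∫_0^2 3*x^2 dx = 8;  ∫_0^2 2*x dx = 4;  ∫_0^2 1 dx = 2.
  Sum: 512/9 + 128 + 768/7 + 64 + 224/5 + 24 + 8 + 4 + 2 = 139042/315.
  ∫_0^2 u'(x)^2 dx = ∫_0^2 (16*x^6 + 48*x^5 + 52*x^4 + 32*x^3 + 16*x^2 + 4*x + 1) dx. Term by term:
    ∫_0^2 16*x^6 dx = 2048/7;  ∫_0^2 48*x^5 dx = 512;  ∫_0^2 52*x^4 dx = 1664/5;
    ∫_0^2 32*x^3 dx = 128;  ∫_0^2 16*x^2 dx = 128/3;  ∫_0^2 4*x dx = 8;
    ∫_0^2 1 dx = 2.
  Sum: 2048/7 + 512 + 1664/5 + 128 + 128/3 + 8 + 2 = 138394/105.
Adding: ||u||_{H^1}^2 = 139042/315 + 138394/105 = 554224/315.


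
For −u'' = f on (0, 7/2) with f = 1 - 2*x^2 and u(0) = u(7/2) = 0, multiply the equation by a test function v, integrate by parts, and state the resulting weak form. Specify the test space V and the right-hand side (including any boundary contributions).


V = H^1_0(0, 7/2) (so v(0) = v(7/2) = 0); weak form: ∫_0^7/2 u'v' dx = ∫_0^7/2 (1 - 2*x^2) v dx for all v ∈ V.

Multiply both sides by a test function v and integrate from 0 to 7/2:
  ∫_0^7/2 −u''(x) v(x) dx = ∫_0^7/2 f(x) v(x) dx.
Integrate the LHS by parts once:
  ∫_0^7/2 −u'' v dx = −[u'(x) v(x)]_0^7/2 + ∫_0^7/2 u'(x) v'(x) dx.
Thus ∫_0^7/2 u'(x) v'(x) dx = ∫_0^7/2 f(x) v(x) dx + [u'(x) v(x)]_0^7/2.
Choose V so that boundary terms are either known or forced to vanish.
u is Dirichlet: u(0) = u(7/2) = 0. Let V = H^1_0(0, 7/2); then v(0) = v(7/2) = 0, and [u' v]_0^7/2 = 0.
Weak formulation: find u (satisfying any essential BC) such that ∫_0^7/2 u'(x) v'(x) dx = ∫_0^7/2 f v dx for all v ∈ V.
Substituting f(x) = 1 - 2*x^2, the right-hand side is ∫_0^7/2 (1 - 2*x^2) v dx.


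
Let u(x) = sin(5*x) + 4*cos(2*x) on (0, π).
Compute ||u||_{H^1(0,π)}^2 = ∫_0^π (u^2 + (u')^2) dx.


||u||_{H^1(0,π)}^2 = 400/21 + 53*π

u'(x) = -8*sin(2*x) + 5*cos(5*x).
Expand u² and (u')² and integrate term by term on (0, π), using: for integers n ≥ 1, ∫_0^π sin²(nx) dx = ∫_0^π cos²(nx) dx = π/2; for n ≠ n', ∫_0^π sin(nx)sin(n'x) dx = ∫_0^π cos(nx)cos(n'x) dx = 0; and by product-to-sum, ∫_0^π sin(nx)cos(n'x) dx = ½∫_0^π [sin((n+n')x) + sin((n−n')x)] dx, which is 0 when n+n' is even and 2n/(n²−n'²) when n+n' is odd (it need not vanish on (0, π)).
  u² squared terms: (4)²·∫cos(2x)² dx = 16·π/2 = 8*π;  (1)²·∫sin(5x)² dx = 1·π/2 = π/2.
  u² cross terms: 2·(4)·(1)·∫cos(2x)·sin(5x) dx = 8·(10/21) = 80/21.
  So ∫_0^π u² dx = 8*π + π/2 + 80/21 = 80/21 + 17*π/2.
  (u')² squared terms: (-8)²·∫sin(2x)² dx = 64·π/2 = 32*π;  (5)²·∫cos(5x)² dx = 25·π/2 = 25*π/2.
  (u')² cross terms: 2·(-8)·(5)·∫sin(2x)·cos(5x) dx = -80·(-4/21) = 320/21.
  So ∫_0^π (u')² dx = 32*π + 25*π/2 + 320/21 = 320/21 + 89*π/2.
||u||_{H^1}^2 = (80/21 + 17*π/2) + (320/21 + 89*π/2) = 400/21 + 53*π.


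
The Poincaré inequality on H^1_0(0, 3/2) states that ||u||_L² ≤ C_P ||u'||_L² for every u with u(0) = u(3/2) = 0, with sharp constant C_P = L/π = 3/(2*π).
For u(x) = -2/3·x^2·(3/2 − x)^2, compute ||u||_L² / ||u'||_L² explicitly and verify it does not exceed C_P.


||u||_L² / ||u'||_L² = sqrt(3)/4 < C_P = 3/(2*π).

u(x) = -2/3·x^2·(3/2 − x)^2, so u'(x) = x*(-8*x^2 + 18*x - 9)/3.
u(x) = -2/3·x^2·(3/2 − x)^2 vanishes at x = 0 and x = 3/2, so u ∈ H^1_0(0, 3/2). Differentiate via the product rule and integrate the resulting polynomials term by term.
  ∫_0^3/2 u² dx = ∫_0^3/2 (4*x^8/9 - 8*x^7/3 + 6*x^6 - 6*x^5 + 9*x^4/4) dx. Term by term:
    ∫_0^3/2 4*x^8/9 dx = 243/128;  ∫_0^3/2 -8*x^7/3 dx = -2187/256;  ∫_0^3/2 6*x^6 dx = 6561/448;
    ∫_0^3/2 -6*x^5 dx = -729/64;  ∫_0^3/2 9*x^4/4 dx = 2187/640.
  Sum: 243/128 − 2187/256 + 6561/448 − 729/64 + 2187/640 = 243/8960.
  ∫_0^3/2 (u')² dx = ∫_0^3/2 (64*x^6/9 - 32*x^5 + 52*x^4 - 36*x^3 + 9*x^2) dx. Term by term:
    ∫_0^3/2 64*x^6/9 dx = 243/14;  ∫_0^3/2 -32*x^5 dx = -243/4;  ∫_0^3/2 52*x^4 dx = 3159/40;
    ∫_0^3/2 -36*x^3 dx = -729/16;  ∫_0^3/2 9*x^2 dx = 81/8.
  Sum: 243/14 − 243/4 + 3159/40 − 729/16 + 81/8 = 81/560.
∫_0^3/2 u² dx = 243/8960, so ||u||_L² = 9*sqrt(105)/560.
∫_0^3/2 (u')² dx = 81/560, so ||u'||_L² = 9*sqrt(35)/140.
Ratio ||u||_L² / ||u'||_L² = sqrt(3)/4.
Sharp Poincaré constant on H^1_0(0, 3/2) is C_P = L/π = 3/(2*π), achieved by sin(2*π/3·x).
A polynomial bump cannot attain the sharp Poincaré constant (only the first sine eigenfunction does), so the ratio is strictly less than C_P, consistent with ||u||_L² ≤ C_P ||u'||_L².


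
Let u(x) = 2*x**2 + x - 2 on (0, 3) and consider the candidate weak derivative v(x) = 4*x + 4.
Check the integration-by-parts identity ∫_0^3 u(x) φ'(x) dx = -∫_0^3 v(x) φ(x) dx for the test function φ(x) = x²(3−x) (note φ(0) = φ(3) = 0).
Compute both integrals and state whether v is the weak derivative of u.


LHS = -1107/20, RHS = -378/5. No, v is not the weak derivative of u.

u(x) = 2*x**2 + x - 2, classical derivative u'(x) = 4*x + 1.
φ(x) = x²(3−x), so φ'(x) = 3*x*(2 - x).
Note φ(0) = φ(3) = 0, so the boundary term u·φ vanishes.
LHS = ∫_0^3 u(x) φ'(x) dx = ∫_0^3 (-6*x^4 + 9*x^3 + 12*x^2 - 12*x) dx. Term by term:
  ∫_0^3 -6*x^4 dx = -1458/5;  ∫_0^3 9*x^3 dx = 729/4;  ∫_0^3 12*x^2 dx = 108;
  ∫_0^3 -12*x dx = -54.
Sum: -1458/5 + 729/4 + 108 − 54 = -1107/20.
So LHS = -1107/20.
∫_0^3 v(x) φ(x) dx = ∫_0^3 (-4*x^4 + 8*x^3 + 12*x^2) dx. Term by term:
  ∫_0^3 -4*x^4 dx = -972/5;  ∫_0^3 8*x^3 dx = 162;  ∫_0^3 12*x^2 dx = 108.
Sum: -972/5 + 162 + 108 = 378/5.
So RHS = -∫_0^3 v(x) φ(x) dx = -378/5.
LHS − RHS = 81/4 ≠ 0, so the identity fails.
(For a valid weak derivative the identity must hold for EVERY test function, in particular this one. The failure shows v is NOT the weak derivative of u.)
Correct weak derivative would be u'(x) = 4*x + 1.


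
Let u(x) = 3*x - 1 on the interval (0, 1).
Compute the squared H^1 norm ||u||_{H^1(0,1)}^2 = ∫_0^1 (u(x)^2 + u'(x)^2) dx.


||u||_{H^1}^2 = 10

The H^1 norm (squared) on an interval (0, L) is
  ||u||_{H^1}^2 = ∫_0^L u(x)^2 dx + ∫_0^L u'(x)^2 dx.
Compute u'(x) = 3.
Then u(x)^2 = 9*x**2 - 6*x + 1 and u'(x)^2 = 9.
Integrate each monomial from 0 to 1 using ∫_0^1 c·x^n dx = c·1^(n+1)/(n+1):
  ∫_0^1 u(x)^2 dx = ∫_0^1 (9*x^2 - 6*x + 1) dx. Term by term:
    ∫_0^1 9*x^2 dx = 3;  ∫_0^1 -6*x dx = -3;  ∫_0^1 1 dx = 1.
  Sum: 3 − 3 + 1 = 1.
  ∫_0^1 u'(x)^2 dx = ∫_0^1 (9) dx. Term by term:
    ∫_0^1 9 dx = 9.
Adding: ||u||_{H^1}^2 = 1 + 9 = 10.


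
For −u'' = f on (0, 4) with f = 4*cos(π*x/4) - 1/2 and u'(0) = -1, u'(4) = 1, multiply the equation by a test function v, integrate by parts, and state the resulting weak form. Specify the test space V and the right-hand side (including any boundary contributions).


V = H^1(0, 4) (v unrestricted at boundary; u is determined up to an additive constant); weak form: ∫_0^4 u'v' dx = ∫_0^4 (4*cos(π*x/4) - 1/2) v dx + v(4) + v(0) for all v ∈ V.

Multiply both sides by a test function v and integrate from 0 to 4:
  ∫_0^4 −u''(x) v(x) dx = ∫_0^4 f(x) v(x) dx.
Integrate the LHS by parts once:
  ∫_0^4 −u'' v dx = −[u'(x) v(x)]_0^4 + ∫_0^4 u'(x) v'(x) dx.
Thus ∫_0^4 u'(x) v'(x) dx = ∫_0^4 f(x) v(x) dx + [u'(x) v(x)]_0^4.
Choose V so that boundary terms are either known or forced to vanish.
u has inhomogeneous Neumann u'(0) = -1, u'(4) = 1. [u' v]_0^4 = (1)·v(4) − (-1)·v(0) = v(4) + v(0). Take V = H^1(0, 4); boundary term becomes part of RHS.
Weak formulation: find u (satisfying any essential BC) such that ∫_0^4 u'(x) v'(x) dx = ∫_0^4 f v dx + v(4) + v(0) for all v ∈ V (Neumann data are natural BCs: they enter the RHS as boundary terms).
Substituting f(x) = 4*cos(π*x/4) - 1/2, the right-hand side is ∫_0^4 (4*cos(π*x/4) - 1/2) v dx + v(4) + v(0).
Compatibility check (pure Neumann): taking v ≡ 1 ∈ V gives 0 = ∫_0^4 f dx + (1) − (-1), i.e. ∫_0^4 f dx must equal u'(0) − u'(4) = -2. Indeed ∫_0^4 (4*cos(π*x/4) - 1/2) dx = -2, so the data are compatible. The solution is then unique only up to an additive constant (fix it e.g. by requiring ∫_0^4 u dx = 0).


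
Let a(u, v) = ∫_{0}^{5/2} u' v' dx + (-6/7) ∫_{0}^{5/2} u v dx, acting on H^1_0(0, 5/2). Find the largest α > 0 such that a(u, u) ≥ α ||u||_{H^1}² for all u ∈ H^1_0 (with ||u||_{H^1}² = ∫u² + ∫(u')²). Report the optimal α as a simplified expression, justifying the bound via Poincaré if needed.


α = 2*(-75 + 14*π^2)/(7*(25 + 4*π^2))

Coercivity of a(·,·) on H^1_0(0, 5/2) means a(u, u) ≥ α ||u||_{H^1}² for every u ∈ H^1_0.
The interval has length L = 5/2, and Poincaré/coercivity depend only on L. Here a(u, u) = ∫(u')² + (-6/7)·∫u².
Here c = -6/7 < 0 with |c| < (π/L)² = 4*π^2/25, so coercivity still holds. The condition a(u,u) ≥ α||u||_{H^1}² reads (1−α)∫(u')² ≥ (α−c)∫u². Any admissible α is ≤ 1 (rapidly oscillating u have ∫u²/∫(u')² → 0), and α = 1 would force 0 ≥ (1−c)∫u², impossible since c < 1; so 1−α > 0. By the sharp Poincaré inequality on H^1_0 of an interval of length L, ∫(u')² ≥ (π/L)²∫u² with equality for the first sine mode sin(π(x−x₀)/L) (x₀ the left endpoint), so the inequality holds for all u iff (1−α)(π/L)² ≥ α − c, i.e. α ≤ ((π/L)² + c)/((π/L)² + 1) = (1 + c(L/π)²)/(1 + (L/π)²). (Direct route, valid since c ≤ 0: Poincaré gives c∫u² ≥ c(L/π)²∫(u')², so a(u,u) ≥ (1 + c(L/π)²)∫(u')², while ||u||_{H^1}² ≤ (1 + (L/π)²)∫(u')²; dividing yields the same α.) With (π/L)² = 4*π^2/25 and c = -6/7, the largest admissible constant is α = ((π/L)² + c)/((π/L)² + 1).
Simplifying, α = 2*(-75 + 14*π^2)/(7*(25 + 4*π^2)).


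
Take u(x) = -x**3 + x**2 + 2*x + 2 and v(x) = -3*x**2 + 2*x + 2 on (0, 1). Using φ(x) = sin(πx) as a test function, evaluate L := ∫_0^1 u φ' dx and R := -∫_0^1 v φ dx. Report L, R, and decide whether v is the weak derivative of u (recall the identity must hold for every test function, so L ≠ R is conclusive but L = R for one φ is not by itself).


LHS = -3/π - 12/π^3, RHS = -3/π - 12/π^3. Yes, v = u' weakly.

u(x) = -x**3 + x**2 + 2*x + 2, classical derivative u'(x) = -3*x**2 + 2*x + 2.
φ(x) = sin(πx), so φ'(x) = π*cos(π*x).
Note φ(0) = φ(1) = 0, so the boundary term u·φ vanishes.
LHS = ∫_0^1 u(x) φ'(x) dx = ∫_0^1 (-π*x^3*cos(π*x) + π*x^2*cos(π*x) + 2*π*x*cos(π*x) + 2*π*cos(π*x)) dx. Term by term:
  ∫_0^1 2*π*cos(π*x) dx = 0;  ∫_0^1 π*x^2*cos(π*x) dx = -2/π;  ∫_0^1 -π*x^3*cos(π*x) dx = -12/π^3 + 3/π;
  ∫_0^1 2*π*x*cos(π*x) dx = -4/π.
Sum: 0 − 2/π + -12/π^3 + 3/π − 4/π = -3/π - 12/π^3.
So LHS = -3/π - 12/π^3.
∫_0^1 v(x) φ(x) dx = ∫_0^1 (-3*x^2*sin(π*x) + 2*x*sin(π*x) + 2*sin(π*x)) dx. Term by term:
  ∫_0^1 2*sin(π*x) dx = 4/π;  ∫_0^1 -3*x^2*sin(π*x) dx = -3/π + 12/π^3;  ∫_0^1 2*x*sin(π*x) dx = 2/π.
Sum: 4/π + -3/π + 12/π^3 + 2/π = 12/π^3 + 3/π.
So RHS = -∫_0^1 v(x) φ(x) dx = -3/π - 12/π^3.
LHS = RHS, so the identity holds for this test φ.
Moreover u is smooth here and v(x) = u'(x) = -3*x**2 + 2*x + 2 pointwise, so the identity holds for every test function. Hence v is the weak derivative of u.


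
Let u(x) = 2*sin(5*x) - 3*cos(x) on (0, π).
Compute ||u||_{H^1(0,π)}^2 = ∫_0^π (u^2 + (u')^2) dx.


||u||_{H^1(0,π)}^2 = 61*π

u'(x) = 3*sin(x) + 10*cos(5*x).
Expand u² and (u')² and integrate term by term on (0, π), using: for integers n ≥ 1, ∫_0^π sin²(nx) dx = ∫_0^π cos²(nx) dx = π/2; for n ≠ n', ∫_0^π sin(nx)sin(n'x) dx = ∫_0^π cos(nx)cos(n'x) dx = 0; and by product-to-sum, ∫_0^π sin(nx)cos(n'x) dx = ½∫_0^π [sin((n+n')x) + sin((n−n')x)] dx, which is 0 when n+n' is even and 2n/(n²−n'²) when n+n' is odd (it need not vanish on (0, π)).
  u² squared terms: (-3)²·∫cos(x)² dx = 9·π/2 = 9*π/2;  (2)²·∫sin(5x)² dx = 4·π/2 = 2*π.
  u² cross terms: 2·(-3)·(2)·∫cos(x)·sin(5x) dx = -12·(0) = 0.
  So ∫_0^π u² dx = 9*π/2 + 2*π + 0 = 13*π/2.
  (u')² squared terms: (3)²·∫sin(x)² dx = 9·π/2 = 9*π/2;  (10)²·∫cos(5x)² dx = 100·π/2 = 50*π.
  (u')² cross terms: 2·(3)·(10)·∫sin(x)·cos(5x) dx = 60·(0) = 0.
  So ∫_0^π (u')² dx = 9*π/2 + 50*π + 0 = 109*π/2.
||u||_{H^1}^2 = (13*π/2) + (109*π/2) = 61*π.


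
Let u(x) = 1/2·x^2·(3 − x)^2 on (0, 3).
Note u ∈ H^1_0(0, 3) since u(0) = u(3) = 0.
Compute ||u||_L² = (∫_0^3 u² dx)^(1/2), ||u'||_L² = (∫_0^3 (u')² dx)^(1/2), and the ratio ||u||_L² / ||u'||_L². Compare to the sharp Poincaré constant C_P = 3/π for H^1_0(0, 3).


||u||_L² / ||u'||_L² = sqrt(3)/2 < C_P = 3/π.

u(x) = 1/2·x^2·(3 − x)^2, so u'(x) = x*(x - 3)*(2*x - 3).
u(x) = 1/2·x^2·(3 − x)^2 vanishes at x = 0 and x = 3, so u ∈ H^1_0(0, 3). Differentiate via the product rule and integrate the resulting polynomials term by term.
  ∫_0^3 u² dx = ∫_0^3 (x^8/4 - 3*x^7 + 27*x^6/2 - 27*x^5 + 81*x^4/4) dx. Term by term:
    ∫_0^3 x^8/4 dx = 2187/4;  ∫_0^3 -3*x^7 dx = -19683/8;  ∫_0^3 27*x^6/2 dx = 59049/14;
    ∫_0^3 -27*x^5 dx = -6561/2;  ∫_0^3 81*x^4/4 dx = 19683/20.
  Sum: 2187/4 − 19683/8 + 59049/14 − 6561/2 + 19683/20 = 2187/280.
  ∫_0^3 (u')² dx = ∫_0^3 (4*x^6 - 36*x^5 + 117*x^4 - 162*x^3 + 81*x^2) dx. Term by term:
    ∫_0^3 4*x^6 dx = 8748/7;  ∫_0^3 -36*x^5 dx = -4374;  ∫_0^3 117*x^4 dx = 28431/5;
    ∫_0^3 -162*x^3 dx = -6561/2;  ∫_0^3 81*x^2 dx = 729.
  Sum: 8748/7 − 4374 + 28431/5 − 6561/2 + 729 = 729/70.
∫_0^3 u² dx = 2187/280, so ||u||_L² = 27*sqrt(210)/140.
∫_0^3 (u')² dx = 729/70, so ||u'||_L² = 27*sqrt(70)/70.
Ratio ||u||_L² / ||u'||_L² = sqrt(3)/2.
Sharp Poincaré constant on H^1_0(0, 3) is C_P = L/π = 3/π, achieved by sin(π/3·x).
A polynomial bump cannot attain the sharp Poincaré constant (only the first sine eigenfunction does), so the ratio is strictly less than C_P, consistent with ||u||_L² ≤ C_P ||u'||_L².


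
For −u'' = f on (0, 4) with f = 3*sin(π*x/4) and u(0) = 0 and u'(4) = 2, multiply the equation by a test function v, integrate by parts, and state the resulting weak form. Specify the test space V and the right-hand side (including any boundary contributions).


V = {v ∈ H^1(0, 4) : v(0) = 0} (test functions vanish at x = 0 where u is specified); weak form: ∫_0^4 u'v' dx = ∫_0^4 (3*sin(π*x/4)) v dx + 2·v(4) for all v ∈ V.

Multiply both sides by a test function v and integrate from 0 to 4:
  ∫_0^4 −u''(x) v(x) dx = ∫_0^4 f(x) v(x) dx.
Integrate the LHS by parts once:
  ∫_0^4 −u'' v dx = −[u'(x) v(x)]_0^4 + ∫_0^4 u'(x) v'(x) dx.
Thus ∫_0^4 u'(x) v'(x) dx = ∫_0^4 f(x) v(x) dx + [u'(x) v(x)]_0^4.
Choose V so that boundary terms are either known or forced to vanish.
Mixed BC: u(0) = 0 (Dirichlet) and u'(4) = 2 (Neumann). Define V = {v ∈ H^1(0, 4) : v(0) = 0}. Then [u' v]_0^4 = u'(4)·v(4) − u'(0)·0 = 2·v(4).
Weak formulation: find u (satisfying any essential BC) such that ∫_0^4 u'(x) v'(x) dx = ∫_0^4 f v dx + 2·v(4) for all v ∈ V (Dirichlet at 0 absorbed into V; Neumann datum at x = 4 contributes the boundary term).
Substituting f(x) = 3*sin(π*x/4), the right-hand side is ∫_0^4 (3*sin(π*x/4)) v dx + 2·v(4).


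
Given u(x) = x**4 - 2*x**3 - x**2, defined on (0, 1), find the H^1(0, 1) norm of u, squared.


||u||_{H^1}^2 = 4021/630

The H^1 norm (squared) on an interval (0, L) is
  ||u||_{H^1}^2 = ∫_0^L u(x)^2 dx + ∫_0^L u'(x)^2 dx.
Compute u'(x) = 4*x**3 - 6*x**2 - 2*x.
Then u(x)^2 = x**8 - 4*x**7 + 2*x**6 + 4*x**5 + x**4 and u'(x)^2 = 16*x**6 - 48*x**5 + 20*x**4 + 24*x**3 + 4*x**2.
Integrate each monomial from 0 to 1 using ∫_0^1 c·x^n dx = c·1^(n+1)/(n+1):
  ∫_0^1 u(x)^2 dx = ∫_0^1 (x^8 - 4*x^7 + 2*x^6 + 4*x^5 + x^4) dx. Term by term:
    ∫_0^1 x^8 dx = 1/9;  ∫_0^1 -4*x^7 dx = -1/2;  ∫_0^1 2*x^6 dx = 2/7;
    ∫_0^1 4*x^5 dx = 2/3;  ∫_0^1 x^4 dx = 1/5.
  Sum: 1/9 − 1/2 + 2/7 + 2/3 + 1/5 = 481/630.
  ∫_0^1 u'(x)^2 dx = ∫_0^1 (16*x^6 - 48*x^5 + 20*x^4 + 24*x^3 + 4*x^2) dx. Term by term:
    ∫_0^1 16*x^6 dx = 16/7;  ∫_0^1 -48*x^5 dx = -8;  ∫_0^1 20*x^4 dx = 4;
    ∫_0^1 24*x^3 dx = 6;  ∫_0^1 4*x^2 dx = 4/3.
  Sum: 16/7 − 8 + 4 + 6 + 4/3 = 118/21.
Adding: ||u||_{H^1}^2 = 481/630 + 118/21 = 4021/630.


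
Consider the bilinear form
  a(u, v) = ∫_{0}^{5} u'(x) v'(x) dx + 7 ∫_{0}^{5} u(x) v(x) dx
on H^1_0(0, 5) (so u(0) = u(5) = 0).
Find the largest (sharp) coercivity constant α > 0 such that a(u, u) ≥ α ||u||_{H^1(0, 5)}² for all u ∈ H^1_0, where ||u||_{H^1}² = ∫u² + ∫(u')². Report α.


α = 1

Coercivity of a(·,·) on H^1_0(0, 5) means a(u, u) ≥ α ||u||_{H^1}² for every u ∈ H^1_0.
The interval has length L = 5, and Poincaré/coercivity depend only on L. Here a(u, u) = ∫(u')² + (7)·∫u².
Here c = 7 ≥ 1, so a(u,u) = ∫(u')² + c∫u² ≥ ∫(u')² + ∫u² = ||u||_{H^1}², i.e. α = 1 works. No larger α is possible: a(u,u) ≥ α||u||_{H^1}² means (1−α)∫(u')² ≥ (α−c)∫u², and for the modes u_n = sin(nπ(x−x₀)/L) (x₀ the left endpoint) one has ∫u_n²/∫(u_n')² = (L/(nπ))² → 0, so a(u_n,u_n)/||u_n||_{H^1}² → 1. Hence the optimal constant is α = 1.
Therefore α = 1.


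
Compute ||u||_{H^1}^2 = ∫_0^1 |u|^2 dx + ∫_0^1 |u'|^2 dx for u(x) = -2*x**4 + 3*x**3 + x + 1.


||u||_{H^1}^2 = 2564/315

The H^1 norm (squared) on an interval (0, L) is
  ||u||_{H^1}^2 = ∫_0^L u(x)^2 dx + ∫_0^L u'(x)^2 dx.
Compute u'(x) = -8*x**3 + 9*x**2 + 1.
Then u(x)^2 = 4*x**8 - 12*x**7 + 9*x**6 - 4*x**5 + 2*x**4 + 6*x**3 + x**2 + 2*x + 1 and u'(x)^2 = 64*x**6 - 144*x**5 + 81*x**4 - 16*x**3 + 18*x**2 + 1.
Integrate each monomial from 0 to 1 using ∫_0^1 c·x^n dx = c·1^(n+1)/(n+1):
  ∫_0^1 u(x)^2 dx = ∫_0^1 (4*x^8 - 12*x^7 + 9*x^6 - 4*x^5 + 2*x^4 + 6*x^3 + x^2 + 2*x + 1) dx. Term by term:
    ∫_0^1 4*x^8 dx = 4/9;  ∫_0^1 -12*x^7 dx = -3/2;  ∫_0^1 9*x^6 dx = 9/7;
    ∫_0^1 -4*x^5 dx = -2/3;  ∫_0^1 2*x^4 dx = 2/5;  ∫_0^1 6*x^3 dx = 3/2;
    ∫_0^1 x^2 dx = 1/3;  ∫_0^1 2*x dx = 1;  ∫_0^1 1 dx = 1.
  Sum: 4/9 − 3/2 + 9/7 − 2/3 + 2/5 + 3/2 + 1/3 + 1 + 1 = 1196/315.
  ∫_0^1 u'(x)^2 dx = ∫_0^1 (64*x^6 - 144*x^5 + 81*x^4 - 16*x^3 + 18*x^2 + 1) dx. Term by term:
    ∫_0^1 64*x^6 dx = 64/7;  ∫_0^1 -144*x^5 dx = -24;  ∫_0^1 81*x^4 dx = 81/5;
    ∫_0^1 -16*x^3 dx = -4;  ∫_0^1 18*x^2 dx = 6;  ∫_0^1 1 dx = 1.
  Sum: 64/7 − 24 + 81/5 − 4 + 6 + 1 = 152/35.
Adding: ||u||_{H^1}^2 = 1196/315 + 152/35 = 2564/315.


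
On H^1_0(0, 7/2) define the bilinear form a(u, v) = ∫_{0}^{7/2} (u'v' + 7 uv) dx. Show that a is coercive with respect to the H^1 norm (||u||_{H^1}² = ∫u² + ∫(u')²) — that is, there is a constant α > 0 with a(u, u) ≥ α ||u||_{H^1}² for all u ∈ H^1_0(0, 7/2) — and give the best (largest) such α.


α = 1

Coercivity of a(·,·) on H^1_0(0, 7/2) means a(u, u) ≥ α ||u||_{H^1}² for every u ∈ H^1_0.
The interval has length L = 7/2, and Poincaré/coercivity depend only on L. Here a(u, u) = ∫(u')² + (7)·∫u².
Here c = 7 ≥ 1, so a(u,u) = ∫(u')² + c∫u² ≥ ∫(u')² + ∫u² = ||u||_{H^1}², i.e. α = 1 works. No larger α is possible: a(u,u) ≥ α||u||_{H^1}² means (1−α)∫(u')² ≥ (α−c)∫u², and for the modes u_n = sin(nπ(x−x₀)/L) (x₀ the left endpoint) one has ∫u_n²/∫(u_n')² = (L/(nπ))² → 0, so a(u_n,u_n)/||u_n||_{H^1}² → 1. Hence the optimal constant is α = 1.
Therefore α = 1.
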